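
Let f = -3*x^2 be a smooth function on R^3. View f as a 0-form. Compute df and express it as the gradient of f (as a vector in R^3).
df = (-6*x) dx + (0) dy + (0) dz; grad f = (-6*x, 0, 0)

For a 0-form f, d f = (∂f/∂x) dx + (∂f/∂y) dy + (∂f/∂z) dz. The components of the vector representation are exactly the entries of grad f in Cartesian coordinates:
  ∂f/∂x = -6*x
  ∂f/∂y = 0
  ∂f/∂z = 0.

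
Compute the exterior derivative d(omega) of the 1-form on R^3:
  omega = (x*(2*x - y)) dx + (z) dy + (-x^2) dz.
d(omega) = (x) dx ∧ dy + (-2*x) dx ∧ dz + (-1) dy ∧ dz

For a 1-form omega = sum_i f_i dx_i, the exterior derivative is
  d(omega) = sum_{i < j} (∂f_j/∂x_i - ∂f_i/∂x_j) dx_i ∧ dx_j.
  coefficient of dx ∧ dy: ∂f_2/∂x - ∂f_1/∂y = ∂(z)/∂x - ∂(x*(2*x - y))/∂y = x
  coefficient of dx ∧ dz: ∂f_3/∂x - ∂f_1/∂z = ∂(-x^2)/∂x - ∂(x*(2*x - y))/∂z = -2*x
  coefficient of dy ∧ dz: ∂f_3/∂y - ∂f_2/∂z = ∂(-x^2)/∂y - ∂(z)/∂z = -1
Assembling: d(omega) = (x) dx ∧ dy + (-2*x) dx ∧ dz + (-1) dy ∧ dz.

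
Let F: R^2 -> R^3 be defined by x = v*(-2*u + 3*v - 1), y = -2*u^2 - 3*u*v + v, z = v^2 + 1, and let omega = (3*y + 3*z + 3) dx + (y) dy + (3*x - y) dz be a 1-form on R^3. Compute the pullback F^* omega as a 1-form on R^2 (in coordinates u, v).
F^* omega = (8*u^3 + 30*u^2*v + 27*u*v^2 - 4*u*v - 6*v^3 - 9*v^2 - 12*v) du + (18*u^3 - 5*u^2*v + 4*u^2 - 66*u*v^2 - 3*u*v - 12*u + 36*v^3 + 7*v^2 + 34*v - 6) dv

Using F^*(f dg) = (f ∘ F) d(g ∘ F), substitute each coordinate x_i by F_i(u, v) in f_i, and replace dx_i by d F_i = (∂F_i/∂u) du + (∂F_i/∂v) dv.
  For the x component: f_1(F) = -6*u^2 - 9*u*v + 3*v^2 + 3*v + 6; d F_1 = (-2*v) du + (-2*u + 6*v - 1) dv
  For the y component: f_2(F) = -2*u^2 - 3*u*v + v; d F_2 = (-4*u - 3*v) du + (1 - 3*u) dv
  For the z component: f_3(F) = 2*u^2 - 3*u*v + 9*v^2 - 4*v; d F_3 = (0) du + (2*v) dv
Combining and collecting du, dv coefficients:
  coeff of du: 8*u^3 + 30*u^2*v + 27*u*v^2 - 4*u*v - 6*v^3 - 9*v^2 - 12*v
  coeff of dv: 18*u^3 - 5*u^2*v + 4*u^2 - 66*u*v^2 - 3*u*v - 12*u + 36*v^3 + 7*v^2 + 34*v - 6
F^* omega = (8*u^3 + 30*u^2*v + 27*u*v^2 - 4*u*v - 6*v^3 - 9*v^2 - 12*v) du + (18*u^3 - 5*u^2*v + 4*u^2 - 66*u*v^2 - 3*u*v - 12*u + 36*v^3 + 7*v^2 + 34*v - 6) dv.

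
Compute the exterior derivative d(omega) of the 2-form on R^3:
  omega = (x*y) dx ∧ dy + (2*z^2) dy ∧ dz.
d(omega) = 0

For a 2-form omega = sum_{i<j} g_{ij} dx_i ∧ dx_j, the exterior derivative is
  d(omega) = sum_{i<j} d(g_{ij}) ∧ dx_i ∧ dx_j = sum_{i<j, k} (∂g_{ij}/∂x_k) dx_k ∧ dx_i ∧ dx_j.
Expand each term, using dx_k ∧ dx_i ∧ dx_j = sgn(permutation) dx_{(a)} ∧ dx_{(b)} ∧ dx_{(c)} with (a < b < c) sorted:

Collecting like 3-forms: d(omega) = 0.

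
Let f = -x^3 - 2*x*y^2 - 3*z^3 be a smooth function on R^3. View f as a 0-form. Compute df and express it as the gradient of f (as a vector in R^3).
df = (-3*x^2 - 2*y^2) dx + (-4*x*y) dy + (-9*z^2) dz; grad f = (-3*x^2 - 2*y^2, -4*x*y, -9*z^2)

For a 0-form f, d f = (∂f/∂x) dx + (∂f/∂y) dy + (∂f/∂z) dz. The components of the vector representation are exactly the entries of grad f in Cartesian coordinates:
  ∂f/∂x = -3*x^2 - 2*y^2
  ∂f/∂y = -4*x*y
  ∂f/∂z = -9*z^2.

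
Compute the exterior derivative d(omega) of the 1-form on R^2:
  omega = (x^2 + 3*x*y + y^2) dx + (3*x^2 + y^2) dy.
d(omega) = (3*x - 2*y) dx ∧ dy

For a 1-form omega = sum_i f_i dx_i, the exterior derivative is
  d(omega) = sum_{i < j} (∂f_j/∂x_i - ∂f_i/∂x_j) dx_i ∧ dx_j.
  coefficient of dx ∧ dy: ∂f_2/∂x - ∂f_1/∂y = ∂(3*x^2 + y^2)/∂x - ∂(x^2 + 3*x*y + y^2)/∂y = 3*x - 2*y
Assembling: d(omega) = (3*x - 2*y) dx ∧ dy.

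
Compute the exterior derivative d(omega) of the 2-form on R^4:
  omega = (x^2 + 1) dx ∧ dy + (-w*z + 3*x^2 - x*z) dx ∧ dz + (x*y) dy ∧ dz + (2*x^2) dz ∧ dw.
d(omega) = (4*x - z) dx ∧ dz ∧ dw + (y) dx ∧ dy ∧ dz

For a 2-form omega = sum_{i<j} g_{ij} dx_i ∧ dx_j, the exterior derivative is
  d(omega) = sum_{i<j} d(g_{ij}) ∧ dx_i ∧ dx_j = sum_{i<j, k} (∂g_{ij}/∂x_k) dx_k ∧ dx_i ∧ dx_j.
Expand each term, using dx_k ∧ dx_i ∧ dx_j = sgn(permutation) dx_{(a)} ∧ dx_{(b)} ∧ dx_{(c)} with (a < b < c) sorted:
  d(-w*z + 3*x^2 - x*z) includes (∂/∂w)(-w*z + 3*x^2 - x*z) dw = (-z) dw, which multiplied by dx ∧ dz gives (-z) dx ∧ dz ∧ dw
  d(x*y) includes (∂/∂x)(x*y) dx = (y) dx, which multiplied by dy ∧ dz gives (y) dx ∧ dy ∧ dz
  d(2*x^2) includes (∂/∂x)(2*x^2) dx = (4*x) dx, which multiplied by dz ∧ dw gives (4*x) dx ∧ dz ∧ dw
Collecting like 3-forms: d(omega) = (4*x - z) dx ∧ dz ∧ dw + (y) dx ∧ dy ∧ dz.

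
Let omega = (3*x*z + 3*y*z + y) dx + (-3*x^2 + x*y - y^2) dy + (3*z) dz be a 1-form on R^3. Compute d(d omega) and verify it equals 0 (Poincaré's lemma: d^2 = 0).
d(d omega) = 0

Step 1: d omega = sum_{i<j} (∂f_j/∂x_i - ∂f_i/∂x_j) dx_i ∧ dx_j:
  coeff of dx ∧ dy: -6*x + y - 3*z - 1
  coeff of dx ∧ dz: -3*x - 3*y
  coeff of dy ∧ dz: 0
Step 2: Apply d again to each 2-form coefficient. The only possible 3-form in R^3 is dx ∧ dy ∧ dz, with coefficient
  ∂(coeff of dy∧dz)/∂x - ∂(coeff of dx∧dz)/∂y + ∂(coeff of dx∧dy)/∂z
  = ∂/∂x (0) - ∂/∂y (-3*x - 3*y) + ∂/∂z (-6*x + y - 3*z - 1).
Each of these terms simplifies to sums of mixed partials that cancel in pairs. The result is 0 (by equality of mixed partials for smooth functions — Schwarz / Clairaut).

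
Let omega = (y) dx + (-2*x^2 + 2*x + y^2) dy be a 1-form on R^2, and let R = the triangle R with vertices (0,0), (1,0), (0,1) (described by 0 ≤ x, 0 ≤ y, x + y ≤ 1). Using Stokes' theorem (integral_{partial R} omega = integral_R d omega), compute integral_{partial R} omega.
integral_(partial R) omega = -1/6

Stokes: integral_partial_R omega = integral_R d omega with d omega = (∂Q/∂x - ∂P/∂y) dx ∧ dy.
  ∂Q/∂x = 2 - 4*x
  ∂P/∂y = 1
  integrand = ∂Q/∂x - ∂P/∂y = 1 - 4*x.
Integrating over R: integral_0^1 integral_0^{1-x} (1 - 4*x) dy dx = -1/6.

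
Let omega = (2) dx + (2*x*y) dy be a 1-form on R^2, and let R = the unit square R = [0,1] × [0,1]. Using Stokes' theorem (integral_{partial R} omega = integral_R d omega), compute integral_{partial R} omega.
integral_(partial R) omega = 1

Stokes: integral_partial_R omega = integral_R d omega with d omega = (∂Q/∂x - ∂P/∂y) dx ∧ dy.
  ∂Q/∂x = 2*y
  ∂P/∂y = 0
  integrand = ∂Q/∂x - ∂P/∂y = 2*y.
Integrating over R: integral_0^1 integral_0^1 (2*y) dx dy = 1.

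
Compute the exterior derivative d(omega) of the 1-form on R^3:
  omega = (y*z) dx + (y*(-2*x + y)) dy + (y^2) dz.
d(omega) = (-2*y - z) dx ∧ dy + (-y) dx ∧ dz + (2*y) dy ∧ dz

For a 1-form omega = sum_i f_i dx_i, the exterior derivative is
  d(omega) = sum_{i < j} (∂f_j/∂x_i - ∂f_i/∂x_j) dx_i ∧ dx_j.
  coefficient of dx ∧ dy: ∂f_2/∂x - ∂f_1/∂y = ∂(y*(-2*x + y))/∂x - ∂(y*z)/∂y = -2*y - z
  coefficient of dx ∧ dz: ∂f_3/∂x - ∂f_1/∂z = ∂(y^2)/∂x - ∂(y*z)/∂z = -y
  coefficient of dy ∧ dz: ∂f_3/∂y - ∂f_2/∂z = ∂(y^2)/∂y - ∂(y*(-2*x + y))/∂z = 2*y
Assembling: d(omega) = (-2*y - z) dx ∧ dy + (-y) dx ∧ dz + (2*y) dy ∧ dz.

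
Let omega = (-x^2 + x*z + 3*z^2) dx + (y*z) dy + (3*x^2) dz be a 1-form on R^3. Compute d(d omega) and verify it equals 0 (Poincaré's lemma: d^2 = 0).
d(d omega) = 0

Step 1: d omega = sum_{i<j} (∂f_j/∂x_i - ∂f_i/∂x_j) dx_i ∧ dx_j:
  coeff of dx ∧ dy: 0
  coeff of dx ∧ dz: 5*x - 6*z
  coeff of dy ∧ dz: -y
Step 2: Apply d again to each 2-form coefficient. The only possible 3-form in R^3 is dx ∧ dy ∧ dz, with coefficient
  ∂(coeff of dy∧dz)/∂x - ∂(coeff of dx∧dz)/∂y + ∂(coeff of dx∧dy)/∂z
  = ∂/∂x (-y) - ∂/∂y (5*x - 6*z) + ∂/∂z (0).
Each of these terms simplifies to sums of mixed partials that cancel in pairs. The result is 0 (by equality of mixed partials for smooth functions — Schwarz / Clairaut).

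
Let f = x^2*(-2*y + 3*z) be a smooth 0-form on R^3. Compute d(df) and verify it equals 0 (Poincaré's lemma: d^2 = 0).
d(df) = 0

Step 1: df = sum_i (∂f/∂x_i) dx_i = (2*x*(-2*y + 3*z)) dx + (-2*x^2) dy + (3*x^2) dz.
Step 2: Apply d again. Using the 1-form formula, the coefficient of dx ∧ dy in d(df) is ∂^2 f/∂x ∂y - ∂^2 f/∂y ∂x = (-4*x) - (-4*x) = 0 (equality of mixed partials for smooth f).
Similarly for dx ∧ dz and dy ∧ dz — all coefficients vanish. So d(df) = 0.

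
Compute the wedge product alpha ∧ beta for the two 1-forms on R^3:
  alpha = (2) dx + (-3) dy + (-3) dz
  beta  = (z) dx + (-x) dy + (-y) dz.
alpha ∧ beta = (-2*x + 3*z) dx ∧ dy + (-2*y + 3*z) dx ∧ dz + (-3*x + 3*y) dy ∧ dz

Distribute the wedge, using dx_i ∧ dx_j = -dx_j ∧ dx_i and dx_i ∧ dx_i = 0. For each pair (i, j) with i < j, the coefficient of dx_i ∧ dx_j in alpha ∧ beta is (alpha_i * beta_j - alpha_j * beta_i). Collecting: alpha ∧ beta = (-2*x + 3*z) dx ∧ dy + (-2*y + 3*z) dx ∧ dz + (-3*x + 3*y) dy ∧ dz.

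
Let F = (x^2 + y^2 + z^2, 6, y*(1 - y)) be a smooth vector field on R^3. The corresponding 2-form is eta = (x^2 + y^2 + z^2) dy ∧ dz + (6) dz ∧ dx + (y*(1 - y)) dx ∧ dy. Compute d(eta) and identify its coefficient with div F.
d(eta) = (2*x) dx ∧ dy ∧ dz; div F = 2*x

For a 2-form in R^3 of the form above, applying d gives a 3-form with coefficient ∂P/∂x + ∂Q/∂y + ∂R/∂z:
  ∂P/∂x = 2*x
  ∂Q/∂y = 0
  ∂R/∂z = 0
Sum = 2*x, which is exactly div F.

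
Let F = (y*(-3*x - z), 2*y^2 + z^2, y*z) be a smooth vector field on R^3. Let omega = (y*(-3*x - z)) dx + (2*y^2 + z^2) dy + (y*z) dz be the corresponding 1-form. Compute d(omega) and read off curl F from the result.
d(omega) = (-z) dy ∧ dz + (-y) dz ∧ dx + (3*x + z) dx ∧ dy; curl F = (-z, -y, 3*x + z)

d omega = sum_{i<j} (∂f_j/∂x_i - ∂f_i/∂x_j) dx_i ∧ dx_j. Under the identification (dy ∧ dz, dz ∧ dx, dx ∧ dy) ↔ (e_x, e_y, e_z), the coefficients are exactly the components of curl F. Compute:
  ∂R/∂y - ∂Q/∂z = (z) - (2*z) = -z
  ∂P/∂z - ∂R/∂x = (-y) - (0) = -y
  ∂Q/∂x - ∂P/∂y = (0) - (-3*x - z) = 3*x + z.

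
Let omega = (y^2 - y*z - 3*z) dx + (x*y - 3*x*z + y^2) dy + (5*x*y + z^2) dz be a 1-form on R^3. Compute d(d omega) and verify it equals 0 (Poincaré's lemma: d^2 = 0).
d(d omega) = 0

Step 1: d omega = sum_{i<j} (∂f_j/∂x_i - ∂f_i/∂x_j) dx_i ∧ dx_j:
  coeff of dx ∧ dy: -y - 2*z
  coeff of dx ∧ dz: 6*y + 3
  coeff of dy ∧ dz: 8*x
Step 2: Apply d again to each 2-form coefficient. The only possible 3-form in R^3 is dx ∧ dy ∧ dz, with coefficient
  ∂(coeff of dy∧dz)/∂x - ∂(coeff of dx∧dz)/∂y + ∂(coeff of dx∧dy)/∂z
  = ∂/∂x (8*x) - ∂/∂y (6*y + 3) + ∂/∂z (-y - 2*z).
Each of these terms simplifies to sums of mixed partials that cancel in pairs. The result is 0 (by equality of mixed partials for smooth functions — Schwarz / Clairaut).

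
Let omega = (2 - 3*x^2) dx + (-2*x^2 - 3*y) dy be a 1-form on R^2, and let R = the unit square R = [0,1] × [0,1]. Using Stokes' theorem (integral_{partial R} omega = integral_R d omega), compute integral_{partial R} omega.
integral_(partial R) omega = -2

Stokes: integral_partial_R omega = integral_R d omega with d omega = (∂Q/∂x - ∂P/∂y) dx ∧ dy.
  ∂Q/∂x = -4*x
  ∂P/∂y = 0
  integrand = ∂Q/∂x - ∂P/∂y = -4*x.
Integrating over R: integral_0^1 integral_0^1 (-4*x) dx dy = -2.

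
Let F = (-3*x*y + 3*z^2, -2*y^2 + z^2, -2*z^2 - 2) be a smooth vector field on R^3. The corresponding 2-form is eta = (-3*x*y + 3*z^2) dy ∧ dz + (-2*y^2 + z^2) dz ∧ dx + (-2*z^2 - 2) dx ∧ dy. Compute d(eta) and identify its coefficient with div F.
d(eta) = (-7*y - 4*z) dx ∧ dy ∧ dz; div F = -7*y - 4*z

For a 2-form in R^3 of the form above, applying d gives a 3-form with coefficient ∂P/∂x + ∂Q/∂y + ∂R/∂z:
  ∂P/∂x = -3*y
  ∂Q/∂y = -4*y
  ∂R/∂z = -4*z
Sum = -7*y - 4*z, which is exactly div F.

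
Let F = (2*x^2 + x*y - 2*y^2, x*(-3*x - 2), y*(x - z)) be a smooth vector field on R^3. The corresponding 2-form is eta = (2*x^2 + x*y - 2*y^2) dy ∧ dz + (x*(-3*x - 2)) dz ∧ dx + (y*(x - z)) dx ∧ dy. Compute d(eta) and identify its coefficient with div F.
d(eta) = (4*x) dx ∧ dy ∧ dz; div F = 4*x

For a 2-form in R^3 of the form above, applying d gives a 3-form with coefficient ∂P/∂x + ∂Q/∂y + ∂R/∂z:
  ∂P/∂x = 4*x + y
  ∂Q/∂y = 0
  ∂R/∂z = -y
Sum = 4*x, which is exactly div F.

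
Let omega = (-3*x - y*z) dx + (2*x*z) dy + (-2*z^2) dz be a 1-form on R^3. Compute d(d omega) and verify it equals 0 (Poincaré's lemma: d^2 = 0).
d(d omega) = 0

Step 1: d omega = sum_{i<j} (∂f_j/∂x_i - ∂f_i/∂x_j) dx_i ∧ dx_j:
  coeff of dx ∧ dy: 3*z
  coeff of dx ∧ dz: y
  coeff of dy ∧ dz: -2*x
Step 2: Apply d again to each 2-form coefficient. The only possible 3-form in R^3 is dx ∧ dy ∧ dz, with coefficient
  ∂(coeff of dy∧dz)/∂x - ∂(coeff of dx∧dz)/∂y + ∂(coeff of dx∧dy)/∂z
  = ∂/∂x (-2*x) - ∂/∂y (y) + ∂/∂z (3*z).
Each of these terms simplifies to sums of mixed partials that cancel in pairs. The result is 0 (by equality of mixed partials for smooth functions — Schwarz / Clairaut).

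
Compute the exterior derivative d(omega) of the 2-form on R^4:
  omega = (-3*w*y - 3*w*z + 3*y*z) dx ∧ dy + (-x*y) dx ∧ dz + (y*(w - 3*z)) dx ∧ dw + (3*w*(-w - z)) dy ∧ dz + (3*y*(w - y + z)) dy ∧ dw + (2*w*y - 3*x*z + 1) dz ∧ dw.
d(omega) = (-3*w + x + 3*y) dx ∧ dy ∧ dz + (-w - 3*y) dx ∧ dy ∧ dw + (3*y - 3*z) dx ∧ dz ∧ dw + (-4*w - 3*y - 3*z) dy ∧ dz ∧ dw

For a 2-form omega = sum_{i<j} g_{ij} dx_i ∧ dx_j, the exterior derivative is
  d(omega) = sum_{i<j} d(g_{ij}) ∧ dx_i ∧ dx_j = sum_{i<j, k} (∂g_{ij}/∂x_k) dx_k ∧ dx_i ∧ dx_j.
Expand each term, using dx_k ∧ dx_i ∧ dx_j = sgn(permutation) dx_{(a)} ∧ dx_{(b)} ∧ dx_{(c)} with (a < b < c) sorted:
  d(-3*w*y - 3*w*z + 3*y*z) includes (∂/∂z)(-3*w*y - 3*w*z + 3*y*z) dz = (-3*w + 3*y) dz, which multiplied by dx ∧ dy gives (-3*w + 3*y) dx ∧ dy ∧ dz
  d(-3*w*y - 3*w*z + 3*y*z) includes (∂/∂w)(-3*w*y - 3*w*z + 3*y*z) dw = (-3*y - 3*z) dw, which multiplied by dx ∧ dy gives (-3*y - 3*z) dx ∧ dy ∧ dw
  d(-x*y) includes (∂/∂y)(-x*y) dy = (-x) dy, which multiplied by dx ∧ dz gives (x) dx ∧ dy ∧ dz
  d(y*(w - 3*z)) includes (∂/∂y)(y*(w - 3*z)) dy = (w - 3*z) dy, which multiplied by dx ∧ dw gives (-w + 3*z) dx ∧ dy ∧ dw
  d(y*(w - 3*z)) includes (∂/∂z)(y*(w - 3*z)) dz = (-3*y) dz, which multiplied by dx ∧ dw gives (3*y) dx ∧ dz ∧ dw
  d(3*w*(-w - z)) includes (∂/∂w)(3*w*(-w - z)) dw = (-6*w - 3*z) dw, which multiplied by dy ∧ dz gives (-6*w - 3*z) dy ∧ dz ∧ dw
  d(3*y*(w - y + z)) includes (∂/∂z)(3*y*(w - y + z)) dz = (3*y) dz, which multiplied by dy ∧ dw gives (-3*y) dy ∧ dz ∧ dw
  d(2*w*y - 3*x*z + 1) includes (∂/∂x)(2*w*y - 3*x*z + 1) dx = (-3*z) dx, which multiplied by dz ∧ dw gives (-3*z) dx ∧ dz ∧ dw
  d(2*w*y - 3*x*z + 1) includes (∂/∂y)(2*w*y - 3*x*z + 1) dy = (2*w) dy, which multiplied by dz ∧ dw gives (2*w) dy ∧ dz ∧ dw
Collecting like 3-forms: d(omega) = (-3*w + x + 3*y) dx ∧ dy ∧ dz + (-w - 3*y) dx ∧ dy ∧ dw + (3*y - 3*z) dx ∧ dz ∧ dw + (-4*w - 3*y - 3*z) dy ∧ dz ∧ dw.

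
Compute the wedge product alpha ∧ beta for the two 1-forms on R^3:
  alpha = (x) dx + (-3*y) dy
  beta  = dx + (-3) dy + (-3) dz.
alpha ∧ beta = (-3*x + 3*y) dx ∧ dy + (-3*x) dx ∧ dz + (9*y) dy ∧ dz

Distribute the wedge, using dx_i ∧ dx_j = -dx_j ∧ dx_i and dx_i ∧ dx_i = 0. For each pair (i, j) with i < j, the coefficient of dx_i ∧ dx_j in alpha ∧ beta is (alpha_i * beta_j - alpha_j * beta_i). Collecting: alpha ∧ beta = (-3*x + 3*y) dx ∧ dy + (-3*x) dx ∧ dz + (9*y) dy ∧ dz.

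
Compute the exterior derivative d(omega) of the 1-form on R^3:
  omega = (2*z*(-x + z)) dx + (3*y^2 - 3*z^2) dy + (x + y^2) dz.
d(omega) = (2*x - 4*z + 1) dx ∧ dz + (2*y + 6*z) dy ∧ dz

For a 1-form omega = sum_i f_i dx_i, the exterior derivative is
  d(omega) = sum_{i < j} (∂f_j/∂x_i - ∂f_i/∂x_j) dx_i ∧ dx_j.
  coefficient of dx ∧ dz: ∂f_3/∂x - ∂f_1/∂z = ∂(x + y^2)/∂x - ∂(2*z*(-x + z))/∂z = 2*x - 4*z + 1
  coefficient of dy ∧ dz: ∂f_3/∂y - ∂f_2/∂z = ∂(x + y^2)/∂y - ∂(3*y^2 - 3*z^2)/∂z = 2*y + 6*z
Assembling: d(omega) = (2*x - 4*z + 1) dx ∧ dz + (2*y + 6*z) dy ∧ dz.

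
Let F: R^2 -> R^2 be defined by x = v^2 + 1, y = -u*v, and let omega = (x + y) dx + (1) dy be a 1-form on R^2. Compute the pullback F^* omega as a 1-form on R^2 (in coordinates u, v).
F^* omega = (-v) du + (-2*u*v^2 - u + 2*v^3 + 2*v) dv

Using F^*(f dg) = (f ∘ F) d(g ∘ F), substitute each coordinate x_i by F_i(u, v) in f_i, and replace dx_i by d F_i = (∂F_i/∂u) du + (∂F_i/∂v) dv.
  For the x component: f_1(F) = -u*v + v^2 + 1; d F_1 = (0) du + (2*v) dv
  For the y component: f_2(F) = 1; d F_2 = (-v) du + (-u) dv
Combining and collecting du, dv coefficients:
  coeff of du: -v
  coeff of dv: -2*u*v^2 - u + 2*v^3 + 2*v
F^* omega = (-v) du + (-2*u*v^2 - u + 2*v^3 + 2*v) dv.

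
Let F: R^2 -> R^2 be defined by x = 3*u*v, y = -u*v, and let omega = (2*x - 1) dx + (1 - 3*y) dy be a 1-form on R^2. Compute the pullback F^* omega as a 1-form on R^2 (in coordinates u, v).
F^* omega = (v*(15*u*v - 4)) du + (u*(15*u*v - 4)) dv

Using F^*(f dg) = (f ∘ F) d(g ∘ F), substitute each coordinate x_i by F_i(u, v) in f_i, and replace dx_i by d F_i = (∂F_i/∂u) du + (∂F_i/∂v) dv.
  For the x component: f_1(F) = 6*u*v - 1; d F_1 = (3*v) du + (3*u) dv
  For the y component: f_2(F) = 3*u*v + 1; d F_2 = (-v) du + (-u) dv
Combining and collecting du, dv coefficients:
  coeff of du: v*(15*u*v - 4)
  coeff of dv: u*(15*u*v - 4)
F^* omega = (v*(15*u*v - 4)) du + (u*(15*u*v - 4)) dv.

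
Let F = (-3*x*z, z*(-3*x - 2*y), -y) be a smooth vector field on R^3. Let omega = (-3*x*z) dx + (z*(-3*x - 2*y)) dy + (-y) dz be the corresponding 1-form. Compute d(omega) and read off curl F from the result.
d(omega) = (3*x + 2*y - 1) dy ∧ dz + (-3*x) dz ∧ dx + (-3*z) dx ∧ dy; curl F = (3*x + 2*y - 1, -3*x, -3*z)

d omega = sum_{i<j} (∂f_j/∂x_i - ∂f_i/∂x_j) dx_i ∧ dx_j. Under the identification (dy ∧ dz, dz ∧ dx, dx ∧ dy) ↔ (e_x, e_y, e_z), the coefficients are exactly the components of curl F. Compute:
  ∂R/∂y - ∂Q/∂z = (-1) - (-3*x - 2*y) = 3*x + 2*y - 1
  ∂P/∂z - ∂R/∂x = (-3*x) - (0) = -3*x
  ∂Q/∂x - ∂P/∂y = (-3*z) - (0) = -3*z.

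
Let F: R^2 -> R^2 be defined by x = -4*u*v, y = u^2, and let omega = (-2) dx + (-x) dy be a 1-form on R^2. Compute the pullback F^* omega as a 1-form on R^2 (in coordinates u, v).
F^* omega = (8*v*(u^2 + 1)) du + (8*u) dv

Using F^*(f dg) = (f ∘ F) d(g ∘ F), substitute each coordinate x_i by F_i(u, v) in f_i, and replace dx_i by d F_i = (∂F_i/∂u) du + (∂F_i/∂v) dv.
  For the x component: f_1(F) = -2; d F_1 = (-4*v) du + (-4*u) dv
  For the y component: f_2(F) = 4*u*v; d F_2 = (2*u) du + (0) dv
Combining and collecting du, dv coefficients:
  coeff of du: 8*v*(u^2 + 1)
  coeff of dv: 8*u
F^* omega = (8*v*(u^2 + 1)) du + (8*u) dv.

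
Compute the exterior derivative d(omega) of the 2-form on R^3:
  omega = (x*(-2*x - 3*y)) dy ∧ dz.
d(omega) = (-4*x - 3*y) dx ∧ dy ∧ dz

For a 2-form omega = sum_{i<j} g_{ij} dx_i ∧ dx_j, the exterior derivative is
  d(omega) = sum_{i<j} d(g_{ij}) ∧ dx_i ∧ dx_j = sum_{i<j, k} (∂g_{ij}/∂x_k) dx_k ∧ dx_i ∧ dx_j.
Expand each term, using dx_k ∧ dx_i ∧ dx_j = sgn(permutation) dx_{(a)} ∧ dx_{(b)} ∧ dx_{(c)} with (a < b < c) sorted:
  d(x*(-2*x - 3*y)) includes (∂/∂x)(x*(-2*x - 3*y)) dx = (-4*x - 3*y) dx, which multiplied by dy ∧ dz gives (-4*x - 3*y) dx ∧ dy ∧ dz
Collecting like 3-forms: d(omega) = (-4*x - 3*y) dx ∧ dy ∧ dz.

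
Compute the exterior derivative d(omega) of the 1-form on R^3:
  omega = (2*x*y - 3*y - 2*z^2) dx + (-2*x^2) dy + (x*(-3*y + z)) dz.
d(omega) = (3 - 6*x) dx ∧ dy + (-3*y + 5*z) dx ∧ dz + (-3*x) dy ∧ dz

For a 1-form omega = sum_i f_i dx_i, the exterior derivative is
  d(omega) = sum_{i < j} (∂f_j/∂x_i - ∂f_i/∂x_j) dx_i ∧ dx_j.
  coefficient of dx ∧ dy: ∂f_2/∂x - ∂f_1/∂y = ∂(-2*x^2)/∂x - ∂(2*x*y - 3*y - 2*z^2)/∂y = 3 - 6*x
  coefficient of dx ∧ dz: ∂f_3/∂x - ∂f_1/∂z = ∂(x*(-3*y + z))/∂x - ∂(2*x*y - 3*y - 2*z^2)/∂z = -3*y + 5*z
  coefficient of dy ∧ dz: ∂f_3/∂y - ∂f_2/∂z = ∂(x*(-3*y + z))/∂y - ∂(-2*x^2)/∂z = -3*x
Assembling: d(omega) = (3 - 6*x) dx ∧ dy + (-3*y + 5*z) dx ∧ dz + (-3*x) dy ∧ dz.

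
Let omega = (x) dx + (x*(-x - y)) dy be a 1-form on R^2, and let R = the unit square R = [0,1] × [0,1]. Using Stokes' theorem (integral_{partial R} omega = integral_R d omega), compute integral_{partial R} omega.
integral_(partial R) omega = -3/2

Stokes: integral_partial_R omega = integral_R d omega with d omega = (∂Q/∂x - ∂P/∂y) dx ∧ dy.
  ∂Q/∂x = -2*x - y
  ∂P/∂y = 0
  integrand = ∂Q/∂x - ∂P/∂y = -2*x - y.
Integrating over R: integral_0^1 integral_0^1 (-2*x - y) dx dy = -3/2.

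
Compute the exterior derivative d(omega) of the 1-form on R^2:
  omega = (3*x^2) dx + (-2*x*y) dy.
d(omega) = (-2*y) dx ∧ dy

For a 1-form omega = sum_i f_i dx_i, the exterior derivative is
  d(omega) = sum_{i < j} (∂f_j/∂x_i - ∂f_i/∂x_j) dx_i ∧ dx_j.
  coefficient of dx ∧ dy: ∂f_2/∂x - ∂f_1/∂y = ∂(-2*x*y)/∂x - ∂(3*x^2)/∂y = -2*y
Assembling: d(omega) = (-2*y) dx ∧ dy.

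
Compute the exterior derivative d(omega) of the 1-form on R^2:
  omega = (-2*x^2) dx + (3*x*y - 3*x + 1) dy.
d(omega) = (3*y - 3) dx ∧ dy

For a 1-form omega = sum_i f_i dx_i, the exterior derivative is
  d(omega) = sum_{i < j} (∂f_j/∂x_i - ∂f_i/∂x_j) dx_i ∧ dx_j.
  coefficient of dx ∧ dy: ∂f_2/∂x - ∂f_1/∂y = ∂(3*x*y - 3*x + 1)/∂x - ∂(-2*x^2)/∂y = 3*y - 3
Assembling: d(omega) = (3*y - 3) dx ∧ dy.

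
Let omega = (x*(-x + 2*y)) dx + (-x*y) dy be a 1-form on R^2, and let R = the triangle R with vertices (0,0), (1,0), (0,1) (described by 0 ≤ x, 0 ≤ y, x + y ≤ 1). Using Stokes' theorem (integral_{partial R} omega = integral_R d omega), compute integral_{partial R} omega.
integral_(partial R) omega = -1/2

Stokes: integral_partial_R omega = integral_R d omega with d omega = (∂Q/∂x - ∂P/∂y) dx ∧ dy.
  ∂Q/∂x = -y
  ∂P/∂y = 2*x
  integrand = ∂Q/∂x - ∂P/∂y = -2*x - y.
Integrating over R: integral_0^1 integral_0^{1-x} (-2*x - y) dy dx = -1/2.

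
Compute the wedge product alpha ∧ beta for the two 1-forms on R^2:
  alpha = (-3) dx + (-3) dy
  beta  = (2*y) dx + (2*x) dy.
alpha ∧ beta = (-6*x + 6*y) dx ∧ dy

Distribute the wedge, using dx_i ∧ dx_j = -dx_j ∧ dx_i and dx_i ∧ dx_i = 0. For each pair (i, j) with i < j, the coefficient of dx_i ∧ dx_j in alpha ∧ beta is (alpha_i * beta_j - alpha_j * beta_i). Collecting: alpha ∧ beta = (-6*x + 6*y) dx ∧ dy.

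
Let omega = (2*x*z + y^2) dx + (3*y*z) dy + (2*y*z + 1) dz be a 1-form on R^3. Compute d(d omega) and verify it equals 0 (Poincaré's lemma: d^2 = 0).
d(d omega) = 0

Step 1: d omega = sum_{i<j} (∂f_j/∂x_i - ∂f_i/∂x_j) dx_i ∧ dx_j:
  coeff of dx ∧ dy: -2*y
  coeff of dx ∧ dz: -2*x
  coeff of dy ∧ dz: -3*y + 2*z
Step 2: Apply d again to each 2-form coefficient. The only possible 3-form in R^3 is dx ∧ dy ∧ dz, with coefficient
  ∂(coeff of dy∧dz)/∂x - ∂(coeff of dx∧dz)/∂y + ∂(coeff of dx∧dy)/∂z
  = ∂/∂x (-3*y + 2*z) - ∂/∂y (-2*x) + ∂/∂z (-2*y).
Each of these terms simplifies to sums of mixed partials that cancel in pairs. The result is 0 (by equality of mixed partials for smooth functions — Schwarz / Clairaut).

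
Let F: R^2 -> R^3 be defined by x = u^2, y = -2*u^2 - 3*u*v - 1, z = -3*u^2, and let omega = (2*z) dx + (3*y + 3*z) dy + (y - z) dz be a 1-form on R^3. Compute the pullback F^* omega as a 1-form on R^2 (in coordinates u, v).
F^* omega = (42*u^3 + 99*u^2*v + 27*u*v^2 + 18*u + 9*v) du + (9*u*(5*u^2 + 3*u*v + 1)) dv

Using F^*(f dg) = (f ∘ F) d(g ∘ F), substitute each coordinate x_i by F_i(u, v) in f_i, and replace dx_i by d F_i = (∂F_i/∂u) du + (∂F_i/∂v) dv.
  For the x component: f_1(F) = -6*u^2; d F_1 = (2*u) du + (0) dv
  For the y component: f_2(F) = -15*u^2 - 9*u*v - 3; d F_2 = (-4*u - 3*v) du + (-3*u) dv
  For the z component: f_3(F) = u^2 - 3*u*v - 1; d F_3 = (-6*u) du + (0) dv
Combining and collecting du, dv coefficients:
  coeff of du: 42*u^3 + 99*u^2*v + 27*u*v^2 + 18*u + 9*v
  coeff of dv: 9*u*(5*u^2 + 3*u*v + 1)
F^* omega = (42*u^3 + 99*u^2*v + 27*u*v^2 + 18*u + 9*v) du + (9*u*(5*u^2 + 3*u*v + 1)) dv.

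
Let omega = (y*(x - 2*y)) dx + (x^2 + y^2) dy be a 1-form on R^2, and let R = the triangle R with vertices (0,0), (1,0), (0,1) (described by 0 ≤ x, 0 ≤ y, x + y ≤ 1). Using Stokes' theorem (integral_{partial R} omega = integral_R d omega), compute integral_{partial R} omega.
integral_(partial R) omega = 5/6

Stokes: integral_partial_R omega = integral_R d omega with d omega = (∂Q/∂x - ∂P/∂y) dx ∧ dy.
  ∂Q/∂x = 2*x
  ∂P/∂y = x - 4*y
  integrand = ∂Q/∂x - ∂P/∂y = x + 4*y.
Integrating over R: integral_0^1 integral_0^{1-x} (x + 4*y) dy dx = 5/6.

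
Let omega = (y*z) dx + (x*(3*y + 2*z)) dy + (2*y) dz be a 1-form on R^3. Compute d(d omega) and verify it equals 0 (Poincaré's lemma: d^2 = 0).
d(d omega) = 0

Step 1: d omega = sum_{i<j} (∂f_j/∂x_i - ∂f_i/∂x_j) dx_i ∧ dx_j:
  coeff of dx ∧ dy: 3*y + z
  coeff of dx ∧ dz: -y
  coeff of dy ∧ dz: 2 - 2*x
Step 2: Apply d again to each 2-form coefficient. The only possible 3-form in R^3 is dx ∧ dy ∧ dz, with coefficient
  ∂(coeff of dy∧dz)/∂x - ∂(coeff of dx∧dz)/∂y + ∂(coeff of dx∧dy)/∂z
  = ∂/∂x (2 - 2*x) - ∂/∂y (-y) + ∂/∂z (3*y + z).
Each of these terms simplifies to sums of mixed partials that cancel in pairs. The result is 0 (by equality of mixed partials for smooth functions — Schwarz / Clairaut).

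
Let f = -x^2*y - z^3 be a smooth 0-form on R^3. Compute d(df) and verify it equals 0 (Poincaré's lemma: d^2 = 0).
d(df) = 0

Step 1: df = sum_i (∂f/∂x_i) dx_i = (-2*x*y) dx + (-x^2) dy + (-3*z^2) dz.
Step 2: Apply d again. Using the 1-form formula, the coefficient of dx ∧ dy in d(df) is ∂^2 f/∂x ∂y - ∂^2 f/∂y ∂x = (-2*x) - (-2*x) = 0 (equality of mixed partials for smooth f).
Similarly for dx ∧ dz and dy ∧ dz — all coefficients vanish. So d(df) = 0.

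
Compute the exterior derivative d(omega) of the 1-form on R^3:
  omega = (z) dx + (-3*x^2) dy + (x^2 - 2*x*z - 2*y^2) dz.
d(omega) = (-6*x) dx ∧ dy + (2*x - 2*z - 1) dx ∧ dz + (-4*y) dy ∧ dz

For a 1-form omega = sum_i f_i dx_i, the exterior derivative is
  d(omega) = sum_{i < j} (∂f_j/∂x_i - ∂f_i/∂x_j) dx_i ∧ dx_j.
  coefficient of dx ∧ dy: ∂f_2/∂x - ∂f_1/∂y = ∂(-3*x^2)/∂x - ∂(z)/∂y = -6*x
  coefficient of dx ∧ dz: ∂f_3/∂x - ∂f_1/∂z = ∂(x^2 - 2*x*z - 2*y^2)/∂x - ∂(z)/∂z = 2*x - 2*z - 1
  coefficient of dy ∧ dz: ∂f_3/∂y - ∂f_2/∂z = ∂(x^2 - 2*x*z - 2*y^2)/∂y - ∂(-3*x^2)/∂z = -4*y
Assembling: d(omega) = (-6*x) dx ∧ dy + (2*x - 2*z - 1) dx ∧ dz + (-4*y) dy ∧ dz.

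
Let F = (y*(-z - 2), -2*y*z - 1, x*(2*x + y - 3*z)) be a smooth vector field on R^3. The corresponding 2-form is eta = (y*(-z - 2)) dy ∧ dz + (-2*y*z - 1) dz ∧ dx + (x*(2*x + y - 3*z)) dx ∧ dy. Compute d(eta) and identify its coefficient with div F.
d(eta) = (-3*x - 2*z) dx ∧ dy ∧ dz; div F = -3*x - 2*z

For a 2-form in R^3 of the form above, applying d gives a 3-form with coefficient ∂P/∂x + ∂Q/∂y + ∂R/∂z:
  ∂P/∂x = 0
  ∂Q/∂y = -2*z
  ∂R/∂z = -3*x
Sum = -3*x - 2*z, which is exactly div F.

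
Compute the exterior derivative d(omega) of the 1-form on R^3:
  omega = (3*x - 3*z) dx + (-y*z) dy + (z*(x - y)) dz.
d(omega) = (z + 3) dx ∧ dz + (y - z) dy ∧ dz

For a 1-form omega = sum_i f_i dx_i, the exterior derivative is
  d(omega) = sum_{i < j} (∂f_j/∂x_i - ∂f_i/∂x_j) dx_i ∧ dx_j.
  coefficient of dx ∧ dz: ∂f_3/∂x - ∂f_1/∂z = ∂(z*(x - y))/∂x - ∂(3*x - 3*z)/∂z = z + 3
  coefficient of dy ∧ dz: ∂f_3/∂y - ∂f_2/∂z = ∂(z*(x - y))/∂y - ∂(-y*z)/∂z = y - z
Assembling: d(omega) = (z + 3) dx ∧ dz + (y - z) dy ∧ dz.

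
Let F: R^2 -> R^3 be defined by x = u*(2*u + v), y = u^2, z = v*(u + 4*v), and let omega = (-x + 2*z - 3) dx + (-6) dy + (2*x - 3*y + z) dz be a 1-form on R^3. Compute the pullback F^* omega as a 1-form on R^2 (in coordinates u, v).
F^* omega = (-8*u^3 + 3*u^2*v + 36*u*v^2 - 24*u + 12*v^3 - 3*v) du + (-u^3 + 12*u^2*v + 36*u*v^2 - 3*u + 32*v^3) dv

Using F^*(f dg) = (f ∘ F) d(g ∘ F), substitute each coordinate x_i by F_i(u, v) in f_i, and replace dx_i by d F_i = (∂F_i/∂u) du + (∂F_i/∂v) dv.
  For the x component: f_1(F) = -2*u^2 + u*v + 8*v^2 - 3; d F_1 = (4*u + v) du + (u) dv
  For the y component: f_2(F) = -6; d F_2 = (2*u) du + (0) dv
  For the z component: f_3(F) = u^2 + 3*u*v + 4*v^2; d F_3 = (v) du + (u + 8*v) dv
Combining and collecting du, dv coefficients:
  coeff of du: -8*u^3 + 3*u^2*v + 36*u*v^2 - 24*u + 12*v^3 - 3*v
  coeff of dv: -u^3 + 12*u^2*v + 36*u*v^2 - 3*u + 32*v^3
F^* omega = (-8*u^3 + 3*u^2*v + 36*u*v^2 - 24*u + 12*v^3 - 3*v) du + (-u^3 + 12*u^2*v + 36*u*v^2 - 3*u + 32*v^3) dv.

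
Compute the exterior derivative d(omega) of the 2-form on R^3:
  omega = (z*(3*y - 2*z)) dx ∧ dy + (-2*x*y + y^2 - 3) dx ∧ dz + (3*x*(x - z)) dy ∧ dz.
d(omega) = (8*x + y - 7*z) dx ∧ dy ∧ dz

For a 2-form omega = sum_{i<j} g_{ij} dx_i ∧ dx_j, the exterior derivative is
  d(omega) = sum_{i<j} d(g_{ij}) ∧ dx_i ∧ dx_j = sum_{i<j, k} (∂g_{ij}/∂x_k) dx_k ∧ dx_i ∧ dx_j.
Expand each term, using dx_k ∧ dx_i ∧ dx_j = sgn(permutation) dx_{(a)} ∧ dx_{(b)} ∧ dx_{(c)} with (a < b < c) sorted:
  d(z*(3*y - 2*z)) includes (∂/∂z)(z*(3*y - 2*z)) dz = (3*y - 4*z) dz, which multiplied by dx ∧ dy gives (3*y - 4*z) dx ∧ dy ∧ dz
  d(-2*x*y + y^2 - 3) includes (∂/∂y)(-2*x*y + y^2 - 3) dy = (-2*x + 2*y) dy, which multiplied by dx ∧ dz gives (2*x - 2*y) dx ∧ dy ∧ dz
  d(3*x*(x - z)) includes (∂/∂x)(3*x*(x - z)) dx = (6*x - 3*z) dx, which multiplied by dy ∧ dz gives (6*x - 3*z) dx ∧ dy ∧ dz
Collecting like 3-forms: d(omega) = (8*x + y - 7*z) dx ∧ dy ∧ dz.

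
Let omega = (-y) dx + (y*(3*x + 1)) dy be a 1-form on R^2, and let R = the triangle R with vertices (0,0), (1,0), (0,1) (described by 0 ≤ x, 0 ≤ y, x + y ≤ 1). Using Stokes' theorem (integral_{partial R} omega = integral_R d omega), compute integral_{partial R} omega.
integral_(partial R) omega = 1

Stokes: integral_partial_R omega = integral_R d omega with d omega = (∂Q/∂x - ∂P/∂y) dx ∧ dy.
  ∂Q/∂x = 3*y
  ∂P/∂y = -1
  integrand = ∂Q/∂x - ∂P/∂y = 3*y + 1.
Integrating over R: integral_0^1 integral_0^{1-x} (3*y + 1) dy dx = 1.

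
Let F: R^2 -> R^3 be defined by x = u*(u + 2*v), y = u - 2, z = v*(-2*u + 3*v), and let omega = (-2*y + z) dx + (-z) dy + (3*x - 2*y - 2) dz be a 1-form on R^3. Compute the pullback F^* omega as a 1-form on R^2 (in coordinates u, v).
F^* omega = (-10*u^2*v - 4*u^2 - 10*u*v^2 + 2*u*v + 8*u + 6*v^3 - 3*v^2 + 4*v) du + (-6*u^3 + 2*u^2*v + 42*u*v^2 - 12*u*v + 4*u + 12*v) dv

Using F^*(f dg) = (f ∘ F) d(g ∘ F), substitute each coordinate x_i by F_i(u, v) in f_i, and replace dx_i by d F_i = (∂F_i/∂u) du + (∂F_i/∂v) dv.
  For the x component: f_1(F) = -2*u*v - 2*u + 3*v^2 + 4; d F_1 = (2*u + 2*v) du + (2*u) dv
  For the y component: f_2(F) = v*(2*u - 3*v); d F_2 = (1) du + (0) dv
  For the z component: f_3(F) = 3*u^2 + 6*u*v - 2*u + 2; d F_3 = (-2*v) du + (-2*u + 6*v) dv
Combining and collecting du, dv coefficients:
  coeff of du: -10*u^2*v - 4*u^2 - 10*u*v^2 + 2*u*v + 8*u + 6*v^3 - 3*v^2 + 4*v
  coeff of dv: -6*u^3 + 2*u^2*v + 42*u*v^2 - 12*u*v + 4*u + 12*v
F^* omega = (-10*u^2*v - 4*u^2 - 10*u*v^2 + 2*u*v + 8*u + 6*v^3 - 3*v^2 + 4*v) du + (-6*u^3 + 2*u^2*v + 42*u*v^2 - 12*u*v + 4*u + 12*v) dv.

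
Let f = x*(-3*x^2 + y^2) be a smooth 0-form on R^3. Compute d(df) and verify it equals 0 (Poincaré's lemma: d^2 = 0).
d(df) = 0

Step 1: df = sum_i (∂f/∂x_i) dx_i = (-9*x^2 + y^2) dx + (2*x*y) dy + (0) dz.
Step 2: Apply d again. Using the 1-form formula, the coefficient of dx ∧ dy in d(df) is ∂^2 f/∂x ∂y - ∂^2 f/∂y ∂x = (2*y) - (2*y) = 0 (equality of mixed partials for smooth f).
Similarly for dx ∧ dz and dy ∧ dz — all coefficients vanish. So d(df) = 0.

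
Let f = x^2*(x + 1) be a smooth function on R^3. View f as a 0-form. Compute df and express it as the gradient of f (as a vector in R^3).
df = (x*(3*x + 2)) dx + (0) dy + (0) dz; grad f = (x*(3*x + 2), 0, 0)

For a 0-form f, d f = (∂f/∂x) dx + (∂f/∂y) dy + (∂f/∂z) dz. The components of the vector representation are exactly the entries of grad f in Cartesian coordinates:
  ∂f/∂x = x*(3*x + 2)
  ∂f/∂y = 0
  ∂f/∂z = 0.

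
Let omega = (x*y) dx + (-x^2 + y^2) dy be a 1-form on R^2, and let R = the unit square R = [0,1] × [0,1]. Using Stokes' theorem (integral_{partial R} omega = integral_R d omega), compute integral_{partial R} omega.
integral_(partial R) omega = -3/2

Stokes: integral_partial_R omega = integral_R d omega with d omega = (∂Q/∂x - ∂P/∂y) dx ∧ dy.
  ∂Q/∂x = -2*x
  ∂P/∂y = x
  integrand = ∂Q/∂x - ∂P/∂y = -3*x.
Integrating over R: integral_0^1 integral_0^1 (-3*x) dx dy = -3/2.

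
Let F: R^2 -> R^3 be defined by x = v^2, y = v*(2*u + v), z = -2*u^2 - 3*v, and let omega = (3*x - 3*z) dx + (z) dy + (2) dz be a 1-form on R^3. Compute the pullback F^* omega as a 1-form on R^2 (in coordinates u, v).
F^* omega = (-4*u^2*v - 8*u - 6*v^2) du + (-4*u^3 + 8*u^2*v - 6*u*v + 6*v^3 + 12*v^2 - 6) dv

Using F^*(f dg) = (f ∘ F) d(g ∘ F), substitute each coordinate x_i by F_i(u, v) in f_i, and replace dx_i by d F_i = (∂F_i/∂u) du + (∂F_i/∂v) dv.
  For the x component: f_1(F) = 6*u^2 + 3*v^2 + 9*v; d F_1 = (0) du + (2*v) dv
  For the y component: f_2(F) = -2*u^2 - 3*v; d F_2 = (2*v) du + (2*u + 2*v) dv
  For the z component: f_3(F) = 2; d F_3 = (-4*u) du + (-3) dv
Combining and collecting du, dv coefficients:
  coeff of du: -4*u^2*v - 8*u - 6*v^2
  coeff of dv: -4*u^3 + 8*u^2*v - 6*u*v + 6*v^3 + 12*v^2 - 6
F^* omega = (-4*u^2*v - 8*u - 6*v^2) du + (-4*u^3 + 8*u^2*v - 6*u*v + 6*v^3 + 12*v^2 - 6) dv.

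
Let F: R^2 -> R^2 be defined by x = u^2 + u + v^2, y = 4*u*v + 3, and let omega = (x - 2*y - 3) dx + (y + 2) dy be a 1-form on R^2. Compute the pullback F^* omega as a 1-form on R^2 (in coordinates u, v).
F^* omega = (2*u^3 - 16*u^2*v + 3*u^2 + 18*u*v^2 - 8*u*v - 17*u + v^2 + 20*v - 9) du + (18*u^2*v - 16*u*v^2 + 2*u*v + 20*u + 2*v^3 - 18*v) dv

Using F^*(f dg) = (f ∘ F) d(g ∘ F), substitute each coordinate x_i by F_i(u, v) in f_i, and replace dx_i by d F_i = (∂F_i/∂u) du + (∂F_i/∂v) dv.
  For the x component: f_1(F) = u^2 - 8*u*v + u + v^2 - 9; d F_1 = (2*u + 1) du + (2*v) dv
  For the y component: f_2(F) = 4*u*v + 5; d F_2 = (4*v) du + (4*u) dv
Combining and collecting du, dv coefficients:
  coeff of du: 2*u^3 - 16*u^2*v + 3*u^2 + 18*u*v^2 - 8*u*v - 17*u + v^2 + 20*v - 9
  coeff of dv: 18*u^2*v - 16*u*v^2 + 2*u*v + 20*u + 2*v^3 - 18*v
F^* omega = (2*u^3 - 16*u^2*v + 3*u^2 + 18*u*v^2 - 8*u*v - 17*u + v^2 + 20*v - 9) du + (18*u^2*v - 16*u*v^2 + 2*u*v + 20*u + 2*v^3 - 18*v) dv.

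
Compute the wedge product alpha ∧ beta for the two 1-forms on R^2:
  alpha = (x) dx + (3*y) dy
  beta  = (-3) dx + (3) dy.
alpha ∧ beta = (3*x + 9*y) dx ∧ dy

Distribute the wedge, using dx_i ∧ dx_j = -dx_j ∧ dx_i and dx_i ∧ dx_i = 0. For each pair (i, j) with i < j, the coefficient of dx_i ∧ dx_j in alpha ∧ beta is (alpha_i * beta_j - alpha_j * beta_i). Collecting: alpha ∧ beta = (3*x + 9*y) dx ∧ dy.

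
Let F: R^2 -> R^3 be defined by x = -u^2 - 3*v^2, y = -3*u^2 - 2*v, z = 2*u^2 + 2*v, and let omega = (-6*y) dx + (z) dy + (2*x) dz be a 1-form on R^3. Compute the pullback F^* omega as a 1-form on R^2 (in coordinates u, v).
F^* omega = (4*u*(-14*u^2 - 6*v^2 - 9*v)) du + (-108*u^2*v - 8*u^2 - 84*v^2 - 4*v) dv

Using F^*(f dg) = (f ∘ F) d(g ∘ F), substitute each coordinate x_i by F_i(u, v) in f_i, and replace dx_i by d F_i = (∂F_i/∂u) du + (∂F_i/∂v) dv.
  For the x component: f_1(F) = 18*u^2 + 12*v; d F_1 = (-2*u) du + (-6*v) dv
  For the y component: f_2(F) = 2*u^2 + 2*v; d F_2 = (-6*u) du + (-2) dv
  For the z component: f_3(F) = -2*u^2 - 6*v^2; d F_3 = (4*u) du + (2) dv
Combining and collecting du, dv coefficients:
  coeff of du: 4*u*(-14*u^2 - 6*v^2 - 9*v)
  coeff of dv: -108*u^2*v - 8*u^2 - 84*v^2 - 4*v
F^* omega = (4*u*(-14*u^2 - 6*v^2 - 9*v)) du + (-108*u^2*v - 8*u^2 - 84*v^2 - 4*v) dv.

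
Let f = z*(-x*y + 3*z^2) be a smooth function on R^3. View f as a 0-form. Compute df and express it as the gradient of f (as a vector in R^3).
df = (-y*z) dx + (-x*z) dy + (-x*y + 9*z^2) dz; grad f = (-y*z, -x*z, -x*y + 9*z^2)

For a 0-form f, d f = (∂f/∂x) dx + (∂f/∂y) dy + (∂f/∂z) dz. The components of the vector representation are exactly the entries of grad f in Cartesian coordinates:
  ∂f/∂x = -y*z
  ∂f/∂y = -x*z
  ∂f/∂z = -x*y + 9*z^2.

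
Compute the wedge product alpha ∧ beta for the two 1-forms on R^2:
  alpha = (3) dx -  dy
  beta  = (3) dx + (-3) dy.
alpha ∧ beta = (-6) dx ∧ dy

Distribute the wedge, using dx_i ∧ dx_j = -dx_j ∧ dx_i and dx_i ∧ dx_i = 0. For each pair (i, j) with i < j, the coefficient of dx_i ∧ dx_j in alpha ∧ beta is (alpha_i * beta_j - alpha_j * beta_i). Collecting: alpha ∧ beta = (-6) dx ∧ dy.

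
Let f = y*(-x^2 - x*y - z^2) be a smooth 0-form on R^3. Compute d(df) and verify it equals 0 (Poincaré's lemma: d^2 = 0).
d(df) = 0

Step 1: df = sum_i (∂f/∂x_i) dx_i = (y*(-2*x - y)) dx + (-x^2 - 2*x*y - z^2) dy + (-2*y*z) dz.
Step 2: Apply d again. Using the 1-form formula, the coefficient of dx ∧ dy in d(df) is ∂^2 f/∂x ∂y - ∂^2 f/∂y ∂x = (-2*x - 2*y) - (-2*x - 2*y) = 0 (equality of mixed partials for smooth f).
Similarly for dx ∧ dz and dy ∧ dz — all coefficients vanish. So d(df) = 0.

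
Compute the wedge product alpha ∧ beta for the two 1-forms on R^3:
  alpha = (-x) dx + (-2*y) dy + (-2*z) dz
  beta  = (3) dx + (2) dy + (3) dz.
alpha ∧ beta = (-2*x + 6*y) dx ∧ dy + (-3*x + 6*z) dx ∧ dz + (-6*y + 4*z) dy ∧ dz

Distribute the wedge, using dx_i ∧ dx_j = -dx_j ∧ dx_i and dx_i ∧ dx_i = 0. For each pair (i, j) with i < j, the coefficient of dx_i ∧ dx_j in alpha ∧ beta is (alpha_i * beta_j - alpha_j * beta_i). Collecting: alpha ∧ beta = (-2*x + 6*y) dx ∧ dy + (-3*x + 6*z) dx ∧ dz + (-6*y + 4*z) dy ∧ dz.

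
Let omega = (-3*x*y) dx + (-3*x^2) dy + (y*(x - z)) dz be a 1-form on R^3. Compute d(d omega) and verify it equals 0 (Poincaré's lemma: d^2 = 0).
d(d omega) = 0

Step 1: d omega = sum_{i<j} (∂f_j/∂x_i - ∂f_i/∂x_j) dx_i ∧ dx_j:
  coeff of dx ∧ dy: -3*x
  coeff of dx ∧ dz: y
  coeff of dy ∧ dz: x - z
Step 2: Apply d again to each 2-form coefficient. The only possible 3-form in R^3 is dx ∧ dy ∧ dz, with coefficient
  ∂(coeff of dy∧dz)/∂x - ∂(coeff of dx∧dz)/∂y + ∂(coeff of dx∧dy)/∂z
  = ∂/∂x (x - z) - ∂/∂y (y) + ∂/∂z (-3*x).
Each of these terms simplifies to sums of mixed partials that cancel in pairs. The result is 0 (by equality of mixed partials for smooth functions — Schwarz / Clairaut).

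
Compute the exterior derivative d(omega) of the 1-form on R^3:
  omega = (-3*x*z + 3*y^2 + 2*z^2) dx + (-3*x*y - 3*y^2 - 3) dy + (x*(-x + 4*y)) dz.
d(omega) = (-9*y) dx ∧ dy + (x + 4*y - 4*z) dx ∧ dz + (4*x) dy ∧ dz

For a 1-form omega = sum_i f_i dx_i, the exterior derivative is
  d(omega) = sum_{i < j} (∂f_j/∂x_i - ∂f_i/∂x_j) dx_i ∧ dx_j.
  coefficient of dx ∧ dy: ∂f_2/∂x - ∂f_1/∂y = ∂(-3*x*y - 3*y^2 - 3)/∂x - ∂(-3*x*z + 3*y^2 + 2*z^2)/∂y = -9*y
  coefficient of dx ∧ dz: ∂f_3/∂x - ∂f_1/∂z = ∂(x*(-x + 4*y))/∂x - ∂(-3*x*z + 3*y^2 + 2*z^2)/∂z = x + 4*y - 4*z
  coefficient of dy ∧ dz: ∂f_3/∂y - ∂f_2/∂z = ∂(x*(-x + 4*y))/∂y - ∂(-3*x*y - 3*y^2 - 3)/∂z = 4*x
Assembling: d(omega) = (-9*y) dx ∧ dy + (x + 4*y - 4*z) dx ∧ dz + (4*x) dy ∧ dz.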